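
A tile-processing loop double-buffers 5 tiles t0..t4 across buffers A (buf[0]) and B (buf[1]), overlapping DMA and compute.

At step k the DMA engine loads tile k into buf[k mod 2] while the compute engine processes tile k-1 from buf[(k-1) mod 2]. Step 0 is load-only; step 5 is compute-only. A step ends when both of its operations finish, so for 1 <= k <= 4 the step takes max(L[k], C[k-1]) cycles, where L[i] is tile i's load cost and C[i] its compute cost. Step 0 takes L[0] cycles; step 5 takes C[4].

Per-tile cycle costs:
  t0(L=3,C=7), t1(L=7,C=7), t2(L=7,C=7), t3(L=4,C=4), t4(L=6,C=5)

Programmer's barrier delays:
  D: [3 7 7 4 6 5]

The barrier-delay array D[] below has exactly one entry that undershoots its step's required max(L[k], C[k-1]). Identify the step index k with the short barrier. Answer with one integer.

hazard at step 3

[0] required=L[0]=3=3 vs D=3 ok
[1] required=max(L[1]=7,C[0]=7)=7 vs D=7 ok
[2] required=max(L[2]=7,C[1]=7)=7 vs D=7 ok
[3] required=max(L[3]=4,C[2]=7)=7 vs D=4 SHORT
[4] required=max(L[4]=6,C[3]=4)=6 vs D=6 ok
[5] required=C[4]=5=5 vs D=5 ok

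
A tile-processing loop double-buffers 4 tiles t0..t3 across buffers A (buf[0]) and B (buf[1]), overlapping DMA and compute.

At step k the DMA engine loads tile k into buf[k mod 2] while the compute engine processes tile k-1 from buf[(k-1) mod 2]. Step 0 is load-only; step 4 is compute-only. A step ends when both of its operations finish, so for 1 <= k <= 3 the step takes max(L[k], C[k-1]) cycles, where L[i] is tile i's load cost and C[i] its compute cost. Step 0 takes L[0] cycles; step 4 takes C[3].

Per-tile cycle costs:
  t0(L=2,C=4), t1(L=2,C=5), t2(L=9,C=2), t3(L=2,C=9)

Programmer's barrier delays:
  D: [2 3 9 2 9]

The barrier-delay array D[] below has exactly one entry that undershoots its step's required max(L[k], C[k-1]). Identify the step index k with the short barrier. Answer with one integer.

hazard at step 1

[0] required=L[0]=2=2 vs D=2 ok
[1] required=max(L[1]=2,C[0]=4)=4 vs D=3 SHORT
[2] required=max(L[2]=9,C[1]=5)=9 vs D=9 ok
[3] required=max(L[3]=2,C[2]=2)=2 vs D=2 ok
[4] required=C[3]=9=9 vs D=9 ok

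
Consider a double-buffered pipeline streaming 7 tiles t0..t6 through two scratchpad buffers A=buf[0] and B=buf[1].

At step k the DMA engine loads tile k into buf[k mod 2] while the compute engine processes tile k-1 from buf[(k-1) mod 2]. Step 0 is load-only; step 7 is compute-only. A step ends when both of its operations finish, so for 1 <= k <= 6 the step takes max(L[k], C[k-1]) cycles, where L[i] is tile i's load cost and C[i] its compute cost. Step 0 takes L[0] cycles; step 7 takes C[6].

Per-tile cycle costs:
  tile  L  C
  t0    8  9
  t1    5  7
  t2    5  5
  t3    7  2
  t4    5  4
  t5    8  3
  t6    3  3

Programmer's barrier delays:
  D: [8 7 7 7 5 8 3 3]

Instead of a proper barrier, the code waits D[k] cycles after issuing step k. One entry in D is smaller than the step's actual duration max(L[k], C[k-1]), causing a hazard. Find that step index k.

hazard at step 1

k=0 barrier L[0]=8→8c, D[0]=8 ok
k=1 barrier max(L[1]=5,C[0]=9)→9c, D[1]=7 SHORT
k=2 barrier max(L[2]=5,C[1]=7)→7c, D[2]=7 ok
k=3 barrier max(L[3]=7,C[2]=5)→7c, D[3]=7 ok
k=4 barrier max(L[4]=5,C[3]=2)→5c, D[4]=5 ok
k=5 barrier max(L[5]=8,C[4]=4)→8c, D[5]=8 ok
k=6 barrier max(L[6]=3,C[5]=3)→3c, D[6]=3 ok
k=7 barrier C[6]=3→3c, D[7]=3 ok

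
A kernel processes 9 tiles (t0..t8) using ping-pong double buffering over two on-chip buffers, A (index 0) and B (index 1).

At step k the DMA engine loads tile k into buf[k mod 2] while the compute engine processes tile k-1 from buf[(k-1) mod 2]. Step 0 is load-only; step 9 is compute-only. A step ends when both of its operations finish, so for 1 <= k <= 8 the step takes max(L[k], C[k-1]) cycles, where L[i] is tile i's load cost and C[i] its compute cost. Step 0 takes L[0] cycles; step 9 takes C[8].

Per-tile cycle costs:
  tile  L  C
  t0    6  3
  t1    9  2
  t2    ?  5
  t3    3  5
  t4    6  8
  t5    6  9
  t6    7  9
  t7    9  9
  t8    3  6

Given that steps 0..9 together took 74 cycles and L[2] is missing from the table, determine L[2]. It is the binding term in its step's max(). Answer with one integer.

L[2] = 7

step 0 = dur = L[0]=6 = 6
step 1 = dur = max(L[1]=9, C[0]=3) = 9
step 2 = dur = max(L[2]=?, C[1]=2) = L[2]  (unknown; binding)
step 3 = dur = max(L[3]=3, C[2]=5) = 5
step 4 = dur = max(L[4]=6, C[3]=5) = 6
step 5 = dur = max(L[5]=6, C[4]=8) = 8
step 6 = dur = max(L[6]=7, C[5]=9) = 9
step 7 = dur = max(L[7]=9, C[6]=9) = 9
step 8 = dur = max(L[8]=3, C[7]=9) = 9
step 9 = dur = C[8]=6 = 6
sum of known step durations = 67
dur[2] = total - known = 74 - 67 = 7
L[2] is the binding max in step 2, so L[2] = dur[2] = 7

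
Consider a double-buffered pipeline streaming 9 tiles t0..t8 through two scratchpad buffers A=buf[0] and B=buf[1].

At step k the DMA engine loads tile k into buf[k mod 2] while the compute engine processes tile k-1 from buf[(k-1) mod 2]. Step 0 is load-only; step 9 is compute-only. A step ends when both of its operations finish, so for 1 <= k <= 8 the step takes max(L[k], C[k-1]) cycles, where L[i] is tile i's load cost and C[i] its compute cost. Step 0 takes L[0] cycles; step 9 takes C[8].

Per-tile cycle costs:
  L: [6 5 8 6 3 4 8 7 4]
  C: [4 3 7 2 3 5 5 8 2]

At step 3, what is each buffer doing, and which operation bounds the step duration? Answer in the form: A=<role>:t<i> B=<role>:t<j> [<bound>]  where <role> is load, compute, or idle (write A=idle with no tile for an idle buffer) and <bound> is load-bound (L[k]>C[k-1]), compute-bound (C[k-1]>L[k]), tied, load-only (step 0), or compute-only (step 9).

step 0: L[0]=6 → dur=6, Σ=6 | A=load:t0 B=idle [load-only]
step 1: L[1]=5 C[0]=4 → dur=5, Σ=11 | A=compute:t0 B=load:t1 [load-bound]
step 2: L[2]=8 C[1]=3 → dur=8, Σ=19 | A=load:t2 B=compute:t1 [load-bound]
step 3: L[3]=6 C[2]=7 → dur=7, Σ=26 | A=compute:t2 B=load:t3 [compute-bound]
step 4: L[4]=3 C[3]=2 → dur=3, Σ=29 | A=load:t4 B=compute:t3 [load-bound]
step 5: L[5]=4 C[4]=3 → dur=4, Σ=33 | A=compute:t4 B=load:t5 [load-bound]
step 6: L[6]=8 C[5]=5 → dur=8, Σ=41 | A=load:t6 B=compute:t5 [load-bound]
step 7: L[7]=7 C[6]=5 → dur=7, Σ=48 | A=compute:t6 B=load:t7 [load-bound]
step 8: L[8]=4 C[7]=8 → dur=8, Σ=56 | A=load:t8 B=compute:t7 [compute-bound]
step 9: C[8]=2 → dur=2, Σ=58 | A=compute:t8 B=idle [compute-only]

step 3: A=compute:t2 B=load:t3 [compute-bound]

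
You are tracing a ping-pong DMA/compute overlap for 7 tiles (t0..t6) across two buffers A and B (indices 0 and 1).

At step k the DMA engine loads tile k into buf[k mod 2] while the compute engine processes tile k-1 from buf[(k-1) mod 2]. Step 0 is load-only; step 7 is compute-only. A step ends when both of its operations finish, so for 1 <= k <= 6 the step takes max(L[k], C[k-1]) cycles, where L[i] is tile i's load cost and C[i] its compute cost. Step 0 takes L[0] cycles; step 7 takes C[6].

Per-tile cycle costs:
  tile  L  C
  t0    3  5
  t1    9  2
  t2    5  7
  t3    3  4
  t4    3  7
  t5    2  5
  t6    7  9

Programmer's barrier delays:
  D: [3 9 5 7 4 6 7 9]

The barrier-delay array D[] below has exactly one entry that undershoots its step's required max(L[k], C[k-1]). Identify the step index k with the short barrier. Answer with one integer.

step 0: need L[0]=3 = 3; D[0]=3 ok
step 1: need max(L[1]=9,C[0]=5) = 9; D[1]=9 ok
step 2: need max(L[2]=5,C[1]=2) = 5; D[2]=5 ok
step 3: need max(L[3]=3,C[2]=7) = 7; D[3]=7 ok
step 4: need max(L[4]=3,C[3]=4) = 4; D[4]=4 ok
step 5: need max(L[5]=2,C[4]=7) = 7; D[5]=6 SHORT
step 6: need max(L[6]=7,C[5]=5) = 7; D[6]=7 ok
step 7: need C[6]=9 = 9; D[7]=9 ok

hazard at step 5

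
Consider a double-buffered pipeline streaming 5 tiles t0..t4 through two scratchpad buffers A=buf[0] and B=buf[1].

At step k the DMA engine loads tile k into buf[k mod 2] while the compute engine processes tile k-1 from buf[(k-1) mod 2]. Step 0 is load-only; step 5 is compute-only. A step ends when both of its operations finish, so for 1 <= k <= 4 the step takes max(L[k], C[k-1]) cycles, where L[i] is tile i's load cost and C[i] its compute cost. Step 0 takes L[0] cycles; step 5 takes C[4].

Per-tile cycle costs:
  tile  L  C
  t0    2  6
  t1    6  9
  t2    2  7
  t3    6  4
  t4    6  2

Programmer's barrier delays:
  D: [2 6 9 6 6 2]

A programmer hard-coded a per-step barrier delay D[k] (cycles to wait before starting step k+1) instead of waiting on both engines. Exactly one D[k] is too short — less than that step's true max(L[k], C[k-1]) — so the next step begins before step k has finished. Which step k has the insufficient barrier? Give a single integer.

hazard at step 3

step 0: need L[0]=2 = 2; D[0]=2 ok
step 1: need max(L[1]=6,C[0]=6) = 6; D[1]=6 ok
step 2: need max(L[2]=2,C[1]=9) = 9; D[2]=9 ok
step 3: need max(L[3]=6,C[2]=7) = 7; D[3]=6 SHORT
step 4: need max(L[4]=6,C[3]=4) = 6; D[4]=6 ok
step 5: need C[4]=2 = 2; D[5]=2 ok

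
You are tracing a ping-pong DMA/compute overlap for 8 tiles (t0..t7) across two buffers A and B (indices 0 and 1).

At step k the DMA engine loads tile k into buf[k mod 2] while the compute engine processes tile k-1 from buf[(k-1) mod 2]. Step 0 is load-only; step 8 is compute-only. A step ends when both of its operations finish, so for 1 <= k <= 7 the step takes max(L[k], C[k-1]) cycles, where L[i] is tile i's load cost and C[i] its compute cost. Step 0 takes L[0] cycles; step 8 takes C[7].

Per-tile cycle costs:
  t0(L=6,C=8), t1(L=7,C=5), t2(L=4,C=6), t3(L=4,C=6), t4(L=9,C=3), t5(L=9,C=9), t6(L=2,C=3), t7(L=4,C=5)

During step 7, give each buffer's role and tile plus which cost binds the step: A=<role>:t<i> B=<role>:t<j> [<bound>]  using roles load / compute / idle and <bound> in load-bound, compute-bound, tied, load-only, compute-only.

k=0 load=t0/6c comp=- wait=6 total=6
k=1 load=t1/7c comp=t0/8c wait=8 total=14
k=2 load=t2/4c comp=t1/5c wait=5 total=19
k=3 load=t3/4c comp=t2/6c wait=6 total=25
k=4 load=t4/9c comp=t3/6c wait=9 total=34
k=5 load=t5/9c comp=t4/3c wait=9 total=43
k=6 load=t6/2c comp=t5/9c wait=9 total=52
k=7 load=t7/4c comp=t6/3c wait=4 total=56
k=8 load=- comp=t7/5c wait=5 total=61

step 7: A=compute:t6 B=load:t7 [load-bound]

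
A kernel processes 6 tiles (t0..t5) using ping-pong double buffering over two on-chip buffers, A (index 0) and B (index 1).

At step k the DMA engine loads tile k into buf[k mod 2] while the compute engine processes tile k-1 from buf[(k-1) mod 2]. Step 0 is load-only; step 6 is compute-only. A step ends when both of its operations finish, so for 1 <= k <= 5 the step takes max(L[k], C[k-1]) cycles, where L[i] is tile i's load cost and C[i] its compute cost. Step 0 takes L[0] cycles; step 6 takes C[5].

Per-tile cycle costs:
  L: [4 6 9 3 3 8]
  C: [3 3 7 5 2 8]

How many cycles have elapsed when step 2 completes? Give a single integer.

end_cycle[2] = 19

  0. 4=4c; end=4; A:t0 B:-
  1. max(6,3)=6c; end=10; A:t0 B:t1
  2. max(9,3)=9c; end=19; A:t2 B:t1
  3. max(3,7)=7c; end=26; A:t2 B:t3
  4. max(3,5)=5c; end=31; A:t4 B:t3
  5. max(8,2)=8c; end=39; A:t4 B:t5
  6. 8=8c; end=47; A:t4 B:t5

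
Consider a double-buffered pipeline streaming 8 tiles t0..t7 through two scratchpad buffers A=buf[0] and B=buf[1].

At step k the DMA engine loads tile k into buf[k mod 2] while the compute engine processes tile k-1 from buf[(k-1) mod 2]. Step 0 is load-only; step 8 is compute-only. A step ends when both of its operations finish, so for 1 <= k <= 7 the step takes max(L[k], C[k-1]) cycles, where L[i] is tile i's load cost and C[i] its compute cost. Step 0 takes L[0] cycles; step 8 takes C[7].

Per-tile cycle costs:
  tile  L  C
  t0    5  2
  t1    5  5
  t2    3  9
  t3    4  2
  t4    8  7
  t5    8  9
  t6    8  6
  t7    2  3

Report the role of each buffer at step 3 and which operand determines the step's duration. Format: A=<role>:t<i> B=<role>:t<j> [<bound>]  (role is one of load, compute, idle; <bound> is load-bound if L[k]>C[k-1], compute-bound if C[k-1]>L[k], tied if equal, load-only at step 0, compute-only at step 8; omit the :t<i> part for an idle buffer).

step 3: A=compute:t2 B=load:t3 [compute-bound]

  0. 5=5c; end=5; A:t0 B:-
  1. max(5,2)=5c; end=10; A:t0 B:t1
  2. max(3,5)=5c; end=15; A:t2 B:t1
  3. max(4,9)=9c; end=24; A:t2 B:t3
  4. max(8,2)=8c; end=32; A:t4 B:t3
  5. max(8,7)=8c; end=40; A:t4 B:t5
  6. max(8,9)=9c; end=49; A:t6 B:t5
  7. max(2,6)=6c; end=55; A:t6 B:t7
  8. 3=3c; end=58; A:t6 B:t7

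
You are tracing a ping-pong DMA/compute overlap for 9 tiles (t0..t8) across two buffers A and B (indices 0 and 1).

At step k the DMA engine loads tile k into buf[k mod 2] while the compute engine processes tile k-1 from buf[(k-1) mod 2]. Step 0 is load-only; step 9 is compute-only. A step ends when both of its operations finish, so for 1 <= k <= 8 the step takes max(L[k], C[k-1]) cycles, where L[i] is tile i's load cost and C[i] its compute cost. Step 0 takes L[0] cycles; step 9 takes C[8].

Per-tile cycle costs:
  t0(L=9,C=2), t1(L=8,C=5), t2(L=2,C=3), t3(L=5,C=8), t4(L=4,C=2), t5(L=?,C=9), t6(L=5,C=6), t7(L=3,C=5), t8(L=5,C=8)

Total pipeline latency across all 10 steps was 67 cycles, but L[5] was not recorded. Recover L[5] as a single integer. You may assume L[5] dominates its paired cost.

step 0: dur = L[0]=9 = 9
step 1: dur = max(L[1]=8, C[0]=2) = 8
step 2: dur = max(L[2]=2, C[1]=5) = 5
step 3: dur = max(L[3]=5, C[2]=3) = 5
step 4: dur = max(L[4]=4, C[3]=8) = 8
step 5: dur = max(L[5]=?, C[4]=2) = L[5]  (unknown; binding)
step 6: dur = max(L[6]=5, C[5]=9) = 9
step 7: dur = max(L[7]=3, C[6]=6) = 6
step 8: dur = max(L[8]=5, C[7]=5) = 5
step 9: dur = C[8]=8 = 8
sum of known step durations = 63
dur[5] = total - known = 67 - 63 = 4
L[5] is the binding max in step 5, so L[5] = dur[5] = 4

L[5] = 4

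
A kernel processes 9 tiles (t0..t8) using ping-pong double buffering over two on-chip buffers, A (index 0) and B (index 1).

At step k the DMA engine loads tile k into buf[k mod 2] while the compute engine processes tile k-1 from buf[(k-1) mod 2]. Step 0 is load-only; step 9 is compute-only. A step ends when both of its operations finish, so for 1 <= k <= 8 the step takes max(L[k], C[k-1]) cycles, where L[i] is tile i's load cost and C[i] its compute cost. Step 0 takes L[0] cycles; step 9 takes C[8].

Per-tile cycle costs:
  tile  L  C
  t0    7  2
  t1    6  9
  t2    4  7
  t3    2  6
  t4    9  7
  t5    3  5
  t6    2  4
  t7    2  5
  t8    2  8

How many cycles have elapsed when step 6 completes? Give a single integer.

k=0 load=t0/7c comp=- wait=7 total=7
k=1 load=t1/6c comp=t0/2c wait=6 total=13
k=2 load=t2/4c comp=t1/9c wait=9 total=22
k=3 load=t3/2c comp=t2/7c wait=7 total=29
k=4 load=t4/9c comp=t3/6c wait=9 total=38
k=5 load=t5/3c comp=t4/7c wait=7 total=45
k=6 load=t6/2c comp=t5/5c wait=5 total=50
k=7 load=t7/2c comp=t6/4c wait=4 total=54
k=8 load=t8/2c comp=t7/5c wait=5 total=59
k=9 load=- comp=t8/8c wait=8 total=67

end_cycle[6] = 50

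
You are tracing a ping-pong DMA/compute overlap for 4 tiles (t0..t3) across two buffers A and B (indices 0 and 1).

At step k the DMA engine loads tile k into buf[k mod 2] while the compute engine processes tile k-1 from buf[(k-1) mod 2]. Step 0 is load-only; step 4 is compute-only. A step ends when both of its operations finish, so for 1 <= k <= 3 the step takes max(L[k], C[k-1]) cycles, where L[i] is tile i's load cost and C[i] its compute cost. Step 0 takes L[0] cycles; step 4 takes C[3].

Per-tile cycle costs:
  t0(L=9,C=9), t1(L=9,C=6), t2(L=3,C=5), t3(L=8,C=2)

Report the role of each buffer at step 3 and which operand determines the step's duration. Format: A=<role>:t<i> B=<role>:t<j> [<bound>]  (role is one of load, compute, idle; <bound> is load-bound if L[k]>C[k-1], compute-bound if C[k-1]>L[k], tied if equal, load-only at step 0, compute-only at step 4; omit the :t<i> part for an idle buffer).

  0. 9=9c; end=9; A:t0 B:-
  1. max(9,9)=9c; end=18; A:t0 B:t1
  2. max(3,6)=6c; end=24; A:t2 B:t1
  3. max(8,5)=8c; end=32; A:t2 B:t3
  4. 2=2c; end=34; A:t2 B:t3

step 3: A=compute:t2 B=load:t3 [load-bound]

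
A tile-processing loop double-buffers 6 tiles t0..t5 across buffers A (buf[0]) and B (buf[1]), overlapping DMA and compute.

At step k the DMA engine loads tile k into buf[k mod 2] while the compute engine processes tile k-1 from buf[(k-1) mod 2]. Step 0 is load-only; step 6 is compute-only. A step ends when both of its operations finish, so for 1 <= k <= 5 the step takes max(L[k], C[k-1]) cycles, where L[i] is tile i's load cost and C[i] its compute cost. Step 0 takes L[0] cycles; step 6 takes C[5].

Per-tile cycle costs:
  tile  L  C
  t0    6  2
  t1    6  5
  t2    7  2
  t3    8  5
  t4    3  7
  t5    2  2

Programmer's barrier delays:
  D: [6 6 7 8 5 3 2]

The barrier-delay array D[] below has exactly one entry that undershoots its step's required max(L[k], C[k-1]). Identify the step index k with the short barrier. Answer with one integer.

k=0 barrier L[0]=6→6c, D[0]=6 ok
k=1 barrier max(L[1]=6,C[0]=2)→6c, D[1]=6 ok
k=2 barrier max(L[2]=7,C[1]=5)→7c, D[2]=7 ok
k=3 barrier max(L[3]=8,C[2]=2)→8c, D[3]=8 ok
k=4 barrier max(L[4]=3,C[3]=5)→5c, D[4]=5 ok
k=5 barrier max(L[5]=2,C[4]=7)→7c, D[5]=3 SHORT
k=6 barrier C[5]=2→2c, D[6]=2 ok

hazard at step 5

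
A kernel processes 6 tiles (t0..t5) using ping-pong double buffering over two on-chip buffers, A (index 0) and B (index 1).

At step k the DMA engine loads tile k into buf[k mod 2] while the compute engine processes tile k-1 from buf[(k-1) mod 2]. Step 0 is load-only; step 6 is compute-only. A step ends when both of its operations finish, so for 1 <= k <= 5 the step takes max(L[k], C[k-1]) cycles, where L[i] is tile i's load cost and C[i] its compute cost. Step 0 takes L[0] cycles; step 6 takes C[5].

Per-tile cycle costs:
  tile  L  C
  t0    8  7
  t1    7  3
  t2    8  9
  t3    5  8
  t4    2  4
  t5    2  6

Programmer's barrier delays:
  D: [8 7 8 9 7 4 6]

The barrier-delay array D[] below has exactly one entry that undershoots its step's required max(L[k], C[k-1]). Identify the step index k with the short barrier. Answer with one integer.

[0] required=L[0]=8=8 vs D=8 ok
[1] required=max(L[1]=7,C[0]=7)=7 vs D=7 ok
[2] required=max(L[2]=8,C[1]=3)=8 vs D=8 ok
[3] required=max(L[3]=5,C[2]=9)=9 vs D=9 ok
[4] required=max(L[4]=2,C[3]=8)=8 vs D=7 SHORT
[5] required=max(L[5]=2,C[4]=4)=4 vs D=4 ok
[6] required=C[5]=6=6 vs D=6 ok

hazard at step 4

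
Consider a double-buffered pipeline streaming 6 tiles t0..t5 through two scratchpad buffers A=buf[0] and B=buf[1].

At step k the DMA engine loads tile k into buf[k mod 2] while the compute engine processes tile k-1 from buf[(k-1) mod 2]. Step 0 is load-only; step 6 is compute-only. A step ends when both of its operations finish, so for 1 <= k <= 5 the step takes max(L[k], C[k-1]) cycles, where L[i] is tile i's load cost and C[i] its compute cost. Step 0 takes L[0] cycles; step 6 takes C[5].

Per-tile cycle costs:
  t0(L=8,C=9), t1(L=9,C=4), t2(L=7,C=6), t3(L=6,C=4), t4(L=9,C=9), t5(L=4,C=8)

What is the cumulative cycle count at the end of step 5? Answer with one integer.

end_cycle[5] = 48

k=0 load=t0/8c comp=- wait=8 total=8
k=1 load=t1/9c comp=t0/9c wait=9 total=17
k=2 load=t2/7c comp=t1/4c wait=7 total=24
k=3 load=t3/6c comp=t2/6c wait=6 total=30
k=4 load=t4/9c comp=t3/4c wait=9 total=39
k=5 load=t5/4c comp=t4/9c wait=9 total=48
k=6 load=- comp=t5/8c wait=8 total=56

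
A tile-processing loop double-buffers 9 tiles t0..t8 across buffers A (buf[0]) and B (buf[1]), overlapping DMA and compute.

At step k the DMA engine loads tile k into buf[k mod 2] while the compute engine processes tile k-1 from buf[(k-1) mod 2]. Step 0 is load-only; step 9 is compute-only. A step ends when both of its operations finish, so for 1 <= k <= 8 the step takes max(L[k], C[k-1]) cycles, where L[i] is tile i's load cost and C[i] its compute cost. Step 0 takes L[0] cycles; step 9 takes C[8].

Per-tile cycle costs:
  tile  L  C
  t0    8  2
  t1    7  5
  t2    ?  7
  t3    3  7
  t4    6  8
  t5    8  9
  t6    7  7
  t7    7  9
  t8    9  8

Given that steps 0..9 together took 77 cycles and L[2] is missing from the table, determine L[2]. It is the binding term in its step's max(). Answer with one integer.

L[2] = 7

step 0 = dur = L[0]=8 = 8
step 1 = dur = max(L[1]=7, C[0]=2) = 7
step 2 = dur = max(L[2]=?, C[1]=5) = L[2]  (unknown; binding)
step 3 = dur = max(L[3]=3, C[2]=7) = 7
step 4 = dur = max(L[4]=6, C[3]=7) = 7
step 5 = dur = max(L[5]=8, C[4]=8) = 8
step 6 = dur = max(L[6]=7, C[5]=9) = 9
step 7 = dur = max(L[7]=7, C[6]=7) = 7
step 8 = dur = max(L[8]=9, C[7]=9) = 9
step 9 = dur = C[8]=8 = 8
sum of known step durations = 70
dur[2] = total - known = 77 - 70 = 7
L[2] is the binding max in step 2, so L[2] = dur[2] = 7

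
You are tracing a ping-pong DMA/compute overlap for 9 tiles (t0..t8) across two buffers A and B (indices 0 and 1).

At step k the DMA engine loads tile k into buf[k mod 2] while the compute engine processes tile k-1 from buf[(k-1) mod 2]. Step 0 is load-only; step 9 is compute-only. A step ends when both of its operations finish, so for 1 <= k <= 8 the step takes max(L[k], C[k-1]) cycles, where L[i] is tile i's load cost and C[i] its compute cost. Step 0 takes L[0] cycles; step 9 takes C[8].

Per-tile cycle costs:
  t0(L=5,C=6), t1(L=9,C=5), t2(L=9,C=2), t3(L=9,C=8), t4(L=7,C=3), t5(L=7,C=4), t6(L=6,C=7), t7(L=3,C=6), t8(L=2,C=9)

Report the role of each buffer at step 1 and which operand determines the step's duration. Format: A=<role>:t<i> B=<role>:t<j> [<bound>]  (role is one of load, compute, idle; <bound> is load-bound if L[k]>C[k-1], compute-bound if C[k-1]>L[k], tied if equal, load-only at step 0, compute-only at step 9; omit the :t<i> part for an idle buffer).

step 1: A=compute:t0 B=load:t1 [load-bound]

  0. 5=5c; end=5; A:t0 B:-
  1. max(9,6)=9c; end=14; A:t0 B:t1
  2. max(9,5)=9c; end=23; A:t2 B:t1
  3. max(9,2)=9c; end=32; A:t2 B:t3
  4. max(7,8)=8c; end=40; A:t4 B:t3
  5. max(7,3)=7c; end=47; A:t4 B:t5
  6. max(6,4)=6c; end=53; A:t6 B:t5
  7. max(3,7)=7c; end=60; A:t6 B:t7
  8. max(2,6)=6c; end=66; A:t8 B:t7
  9. 9=9c; end=75; A:t8 B:t7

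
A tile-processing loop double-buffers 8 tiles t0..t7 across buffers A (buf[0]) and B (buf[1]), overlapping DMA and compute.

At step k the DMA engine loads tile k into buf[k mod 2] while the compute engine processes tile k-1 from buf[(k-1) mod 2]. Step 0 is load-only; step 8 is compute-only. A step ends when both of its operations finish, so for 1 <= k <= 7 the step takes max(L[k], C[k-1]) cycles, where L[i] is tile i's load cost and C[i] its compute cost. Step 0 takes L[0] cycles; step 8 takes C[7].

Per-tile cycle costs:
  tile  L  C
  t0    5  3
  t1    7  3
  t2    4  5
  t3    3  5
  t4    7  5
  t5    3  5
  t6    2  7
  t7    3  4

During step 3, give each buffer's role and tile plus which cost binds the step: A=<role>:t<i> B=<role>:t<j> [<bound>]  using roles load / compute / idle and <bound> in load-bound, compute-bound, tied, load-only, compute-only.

step 3: A=compute:t2 B=load:t3 [compute-bound]

k=0 load=t0/5c comp=- wait=5 total=5
k=1 load=t1/7c comp=t0/3c wait=7 total=12
k=2 load=t2/4c comp=t1/3c wait=4 total=16
k=3 load=t3/3c comp=t2/5c wait=5 total=21
k=4 load=t4/7c comp=t3/5c wait=7 total=28
k=5 load=t5/3c comp=t4/5c wait=5 total=33
k=6 load=t6/2c comp=t5/5c wait=5 total=38
k=7 load=t7/3c comp=t6/7c wait=7 total=45
k=8 load=- comp=t7/4c wait=4 total=49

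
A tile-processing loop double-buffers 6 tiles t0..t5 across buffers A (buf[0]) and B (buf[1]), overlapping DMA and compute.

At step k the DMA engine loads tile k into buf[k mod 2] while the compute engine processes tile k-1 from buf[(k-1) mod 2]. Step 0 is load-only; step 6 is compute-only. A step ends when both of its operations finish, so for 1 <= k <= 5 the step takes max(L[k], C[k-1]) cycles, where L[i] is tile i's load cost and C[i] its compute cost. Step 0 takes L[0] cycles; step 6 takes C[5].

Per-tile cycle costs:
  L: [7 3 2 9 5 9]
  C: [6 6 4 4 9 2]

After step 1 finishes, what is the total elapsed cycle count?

end_cycle[1] = 13

  0. 7=7c; end=7; A:t0 B:-
  1. max(3,6)=6c; end=13; A:t0 B:t1
  2. max(2,6)=6c; end=19; A:t2 B:t1
  3. max(9,4)=9c; end=28; A:t2 B:t3
  4. max(5,4)=5c; end=33; A:t4 B:t3
  5. max(9,9)=9c; end=42; A:t4 B:t5
  6. 2=2c; end=44; A:t4 B:t5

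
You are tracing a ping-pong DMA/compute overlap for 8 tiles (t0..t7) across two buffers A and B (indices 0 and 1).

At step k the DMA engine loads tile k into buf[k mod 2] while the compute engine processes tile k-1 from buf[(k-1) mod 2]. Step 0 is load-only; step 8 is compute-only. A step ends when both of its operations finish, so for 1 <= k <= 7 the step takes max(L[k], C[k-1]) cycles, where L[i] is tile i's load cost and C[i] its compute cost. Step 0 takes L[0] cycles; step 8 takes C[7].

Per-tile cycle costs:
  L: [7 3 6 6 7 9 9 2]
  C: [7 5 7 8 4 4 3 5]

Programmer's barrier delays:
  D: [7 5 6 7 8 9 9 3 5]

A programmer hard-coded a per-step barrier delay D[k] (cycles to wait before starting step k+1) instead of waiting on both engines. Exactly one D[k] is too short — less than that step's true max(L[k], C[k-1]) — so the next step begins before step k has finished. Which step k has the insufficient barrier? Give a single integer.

hazard at step 1

[0] required=L[0]=7=7 vs D=7 ok
[1] required=max(L[1]=3,C[0]=7)=7 vs D=5 SHORT
[2] required=max(L[2]=6,C[1]=5)=6 vs D=6 ok
[3] required=max(L[3]=6,C[2]=7)=7 vs D=7 ok
[4] required=max(L[4]=7,C[3]=8)=8 vs D=8 ok
[5] required=max(L[5]=9,C[4]=4)=9 vs D=9 ok
[6] required=max(L[6]=9,C[5]=4)=9 vs D=9 ok
[7] required=max(L[7]=2,C[6]=3)=3 vs D=3 ok
[8] required=C[7]=5=5 vs D=5 ok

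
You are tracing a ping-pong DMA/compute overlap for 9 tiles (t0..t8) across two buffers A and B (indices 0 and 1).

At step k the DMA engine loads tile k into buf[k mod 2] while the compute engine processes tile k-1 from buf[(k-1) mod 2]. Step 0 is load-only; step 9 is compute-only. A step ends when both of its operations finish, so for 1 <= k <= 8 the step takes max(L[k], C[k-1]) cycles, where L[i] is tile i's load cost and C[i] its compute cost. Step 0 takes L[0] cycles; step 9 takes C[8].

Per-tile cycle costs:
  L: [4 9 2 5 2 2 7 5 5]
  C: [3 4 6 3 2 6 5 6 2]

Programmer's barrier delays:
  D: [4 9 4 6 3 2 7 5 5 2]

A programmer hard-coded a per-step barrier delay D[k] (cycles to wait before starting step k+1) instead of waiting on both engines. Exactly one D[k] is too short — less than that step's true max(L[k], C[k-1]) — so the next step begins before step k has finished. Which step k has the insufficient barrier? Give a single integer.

hazard at step 8

step 0: need L[0]=4 = 4; D[0]=4 ok
step 1: need max(L[1]=9,C[0]=3) = 9; D[1]=9 ok
step 2: need max(L[2]=2,C[1]=4) = 4; D[2]=4 ok
step 3: need max(L[3]=5,C[2]=6) = 6; D[3]=6 ok
step 4: need max(L[4]=2,C[3]=3) = 3; D[4]=3 ok
step 5: need max(L[5]=2,C[4]=2) = 2; D[5]=2 ok
step 6: need max(L[6]=7,C[5]=6) = 7; D[6]=7 ok
step 7: need max(L[7]=5,C[6]=5) = 5; D[7]=5 ok
step 8: need max(L[8]=5,C[7]=6) = 6; D[8]=5 SHORT
step 9: need C[8]=2 = 2; D[9]=2 ok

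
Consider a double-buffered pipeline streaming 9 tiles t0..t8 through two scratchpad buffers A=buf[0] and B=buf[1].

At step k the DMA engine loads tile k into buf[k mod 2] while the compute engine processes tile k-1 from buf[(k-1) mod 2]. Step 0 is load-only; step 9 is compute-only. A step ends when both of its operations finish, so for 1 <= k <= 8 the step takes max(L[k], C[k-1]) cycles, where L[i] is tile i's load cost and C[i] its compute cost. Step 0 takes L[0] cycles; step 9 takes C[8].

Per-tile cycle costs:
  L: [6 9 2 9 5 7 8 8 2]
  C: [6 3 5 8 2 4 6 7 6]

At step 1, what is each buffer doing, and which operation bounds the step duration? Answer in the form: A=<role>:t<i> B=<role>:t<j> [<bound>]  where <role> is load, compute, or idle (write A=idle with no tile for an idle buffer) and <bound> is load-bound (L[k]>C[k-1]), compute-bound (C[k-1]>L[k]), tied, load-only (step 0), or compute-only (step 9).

k=0 load=t0/6c comp=- wait=6 total=6
k=1 load=t1/9c comp=t0/6c wait=9 total=15
k=2 load=t2/2c comp=t1/3c wait=3 total=18
k=3 load=t3/9c comp=t2/5c wait=9 total=27
k=4 load=t4/5c comp=t3/8c wait=8 total=35
k=5 load=t5/7c comp=t4/2c wait=7 total=42
k=6 load=t6/8c comp=t5/4c wait=8 total=50
k=7 load=t7/8c comp=t6/6c wait=8 total=58
k=8 load=t8/2c comp=t7/7c wait=7 total=65
k=9 load=- comp=t8/6c wait=6 total=71

step 1: A=compute:t0 B=load:t1 [load-bound]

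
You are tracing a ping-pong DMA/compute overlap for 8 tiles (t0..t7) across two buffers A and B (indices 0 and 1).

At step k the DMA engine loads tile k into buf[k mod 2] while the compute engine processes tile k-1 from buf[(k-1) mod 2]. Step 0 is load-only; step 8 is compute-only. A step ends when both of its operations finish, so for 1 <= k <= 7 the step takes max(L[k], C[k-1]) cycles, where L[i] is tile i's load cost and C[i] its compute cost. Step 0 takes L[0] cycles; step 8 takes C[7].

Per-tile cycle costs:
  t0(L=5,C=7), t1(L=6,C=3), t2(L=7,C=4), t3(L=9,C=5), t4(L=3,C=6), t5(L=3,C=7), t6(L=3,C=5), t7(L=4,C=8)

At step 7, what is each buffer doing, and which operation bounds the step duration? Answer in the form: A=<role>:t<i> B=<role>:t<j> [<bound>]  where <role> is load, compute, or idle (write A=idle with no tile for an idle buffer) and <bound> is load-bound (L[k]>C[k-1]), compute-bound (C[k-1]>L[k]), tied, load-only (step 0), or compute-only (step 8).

  0. 5=5c; end=5; A:t0 B:-
  1. max(6,7)=7c; end=12; A:t0 B:t1
  2. max(7,3)=7c; end=19; A:t2 B:t1
  3. max(9,4)=9c; end=28; A:t2 B:t3
  4. max(3,5)=5c; end=33; A:t4 B:t3
  5. max(3,6)=6c; end=39; A:t4 B:t5
  6. max(3,7)=7c; end=46; A:t6 B:t5
  7. max(4,5)=5c; end=51; A:t6 B:t7
  8. 8=8c; end=59; A:t6 B:t7

step 7: A=compute:t6 B=load:t7 [compute-bound]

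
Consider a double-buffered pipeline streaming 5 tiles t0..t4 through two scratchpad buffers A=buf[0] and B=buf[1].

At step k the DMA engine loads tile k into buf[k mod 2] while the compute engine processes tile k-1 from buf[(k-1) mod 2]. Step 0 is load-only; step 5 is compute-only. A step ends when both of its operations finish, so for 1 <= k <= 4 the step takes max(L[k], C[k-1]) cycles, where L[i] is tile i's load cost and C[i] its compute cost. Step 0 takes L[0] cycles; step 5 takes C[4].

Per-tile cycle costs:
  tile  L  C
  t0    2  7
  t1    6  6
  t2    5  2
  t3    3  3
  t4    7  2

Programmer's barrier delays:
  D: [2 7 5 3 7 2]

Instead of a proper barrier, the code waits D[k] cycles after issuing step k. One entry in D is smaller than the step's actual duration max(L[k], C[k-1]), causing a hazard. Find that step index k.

[0] required=L[0]=2=2 vs D=2 ok
[1] required=max(L[1]=6,C[0]=7)=7 vs D=7 ok
[2] required=max(L[2]=5,C[1]=6)=6 vs D=5 SHORT
[3] required=max(L[3]=3,C[2]=2)=3 vs D=3 ok
[4] required=max(L[4]=7,C[3]=3)=7 vs D=7 ok
[5] required=C[4]=2=2 vs D=2 ok

hazard at step 2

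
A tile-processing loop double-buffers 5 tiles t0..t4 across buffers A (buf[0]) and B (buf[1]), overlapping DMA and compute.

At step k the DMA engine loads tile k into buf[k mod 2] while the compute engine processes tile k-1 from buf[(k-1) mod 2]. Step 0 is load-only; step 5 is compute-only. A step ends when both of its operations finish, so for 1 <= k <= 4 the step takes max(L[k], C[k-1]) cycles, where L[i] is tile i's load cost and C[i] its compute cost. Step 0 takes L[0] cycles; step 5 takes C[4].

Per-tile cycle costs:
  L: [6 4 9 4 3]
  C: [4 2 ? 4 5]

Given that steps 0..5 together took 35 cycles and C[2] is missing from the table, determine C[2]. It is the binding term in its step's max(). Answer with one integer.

C[2] = 7

step 0 → dur = L[0]=6 = 6
step 1 → dur = max(L[1]=4, C[0]=4) = 4
step 2 → dur = max(L[2]=9, C[1]=2) = 9
step 3 → dur = max(L[3]=4, C[2]=?) = C[2]  (unknown; binding)
step 4 → dur = max(L[4]=3, C[3]=4) = 4
step 5 → dur = C[4]=5 = 5
sum of known step durations = 28
dur[3] = total - known = 35 - 28 = 7
C[2] is the binding max in step 3, so C[2] = dur[3] = 7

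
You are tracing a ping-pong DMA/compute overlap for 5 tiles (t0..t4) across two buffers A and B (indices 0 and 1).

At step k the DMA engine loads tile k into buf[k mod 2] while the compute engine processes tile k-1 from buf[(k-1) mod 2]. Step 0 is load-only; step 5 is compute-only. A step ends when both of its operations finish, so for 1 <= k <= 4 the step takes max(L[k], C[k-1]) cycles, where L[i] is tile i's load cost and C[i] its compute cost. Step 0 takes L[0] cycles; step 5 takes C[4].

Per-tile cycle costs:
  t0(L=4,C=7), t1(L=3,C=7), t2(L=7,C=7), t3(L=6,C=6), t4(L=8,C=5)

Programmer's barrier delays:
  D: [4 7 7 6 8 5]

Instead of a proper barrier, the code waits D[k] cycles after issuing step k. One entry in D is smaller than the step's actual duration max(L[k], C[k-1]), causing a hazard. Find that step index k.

[0] required=L[0]=4=4 vs D=4 ok
[1] required=max(L[1]=3,C[0]=7)=7 vs D=7 ok
[2] required=max(L[2]=7,C[1]=7)=7 vs D=7 ok
[3] required=max(L[3]=6,C[2]=7)=7 vs D=6 SHORT
[4] required=max(L[4]=8,C[3]=6)=8 vs D=8 ok
[5] required=C[4]=5=5 vs D=5 ok

hazard at step 3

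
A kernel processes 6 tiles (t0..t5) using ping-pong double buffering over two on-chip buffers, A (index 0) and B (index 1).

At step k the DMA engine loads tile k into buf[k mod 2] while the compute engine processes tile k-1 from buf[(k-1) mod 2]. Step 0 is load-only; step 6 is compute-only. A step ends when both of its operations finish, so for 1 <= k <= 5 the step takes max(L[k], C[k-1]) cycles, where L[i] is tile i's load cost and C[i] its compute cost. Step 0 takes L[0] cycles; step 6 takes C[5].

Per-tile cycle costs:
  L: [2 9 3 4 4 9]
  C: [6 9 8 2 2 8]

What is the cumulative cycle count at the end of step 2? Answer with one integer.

k=0 load=t0/2c comp=- wait=2 total=2
k=1 load=t1/9c comp=t0/6c wait=9 total=11
k=2 load=t2/3c comp=t1/9c wait=9 total=20
k=3 load=t3/4c comp=t2/8c wait=8 total=28
k=4 load=t4/4c comp=t3/2c wait=4 total=32
k=5 load=t5/9c comp=t4/2c wait=9 total=41
k=6 load=- comp=t5/8c wait=8 total=49

end_cycle[2] = 20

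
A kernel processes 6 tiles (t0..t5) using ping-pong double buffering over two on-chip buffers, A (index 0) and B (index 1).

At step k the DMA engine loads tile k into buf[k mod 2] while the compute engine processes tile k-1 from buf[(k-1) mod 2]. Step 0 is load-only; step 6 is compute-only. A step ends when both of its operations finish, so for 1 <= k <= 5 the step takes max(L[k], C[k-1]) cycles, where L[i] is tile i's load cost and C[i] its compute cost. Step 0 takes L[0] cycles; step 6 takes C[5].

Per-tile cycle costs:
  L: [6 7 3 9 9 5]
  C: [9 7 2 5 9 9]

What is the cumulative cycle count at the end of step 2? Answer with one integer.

k=0 load=t0/6c comp=- wait=6 total=6
k=1 load=t1/7c comp=t0/9c wait=9 total=15
k=2 load=t2/3c comp=t1/7c wait=7 total=22
k=3 load=t3/9c comp=t2/2c wait=9 total=31
k=4 load=t4/9c comp=t3/5c wait=9 total=40
k=5 load=t5/5c comp=t4/9c wait=9 total=49
k=6 load=- comp=t5/9c wait=9 total=58

end_cycle[2] = 22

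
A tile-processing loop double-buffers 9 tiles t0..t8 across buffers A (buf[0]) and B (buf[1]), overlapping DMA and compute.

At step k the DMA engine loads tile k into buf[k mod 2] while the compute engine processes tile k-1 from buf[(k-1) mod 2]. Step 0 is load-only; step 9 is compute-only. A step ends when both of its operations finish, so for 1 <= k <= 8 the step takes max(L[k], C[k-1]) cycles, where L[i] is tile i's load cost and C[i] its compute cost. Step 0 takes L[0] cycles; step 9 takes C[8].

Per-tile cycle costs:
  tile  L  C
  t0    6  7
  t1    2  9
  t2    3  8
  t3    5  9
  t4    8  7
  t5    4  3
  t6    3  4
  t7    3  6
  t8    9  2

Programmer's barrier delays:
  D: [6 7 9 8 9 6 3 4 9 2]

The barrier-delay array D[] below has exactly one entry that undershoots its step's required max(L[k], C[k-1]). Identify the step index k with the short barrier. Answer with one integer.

[0] required=L[0]=6=6 vs D=6 ok
[1] required=max(L[1]=2,C[0]=7)=7 vs D=7 ok
[2] required=max(L[2]=3,C[1]=9)=9 vs D=9 ok
[3] required=max(L[3]=5,C[2]=8)=8 vs D=8 ok
[4] required=max(L[4]=8,C[3]=9)=9 vs D=9 ok
[5] required=max(L[5]=4,C[4]=7)=7 vs D=6 SHORT
[6] required=max(L[6]=3,C[5]=3)=3 vs D=3 ok
[7] required=max(L[7]=3,C[6]=4)=4 vs D=4 ok
[8] required=max(L[8]=9,C[7]=6)=9 vs D=9 ok
[9] required=C[8]=2=2 vs D=2 ok

hazard at step 5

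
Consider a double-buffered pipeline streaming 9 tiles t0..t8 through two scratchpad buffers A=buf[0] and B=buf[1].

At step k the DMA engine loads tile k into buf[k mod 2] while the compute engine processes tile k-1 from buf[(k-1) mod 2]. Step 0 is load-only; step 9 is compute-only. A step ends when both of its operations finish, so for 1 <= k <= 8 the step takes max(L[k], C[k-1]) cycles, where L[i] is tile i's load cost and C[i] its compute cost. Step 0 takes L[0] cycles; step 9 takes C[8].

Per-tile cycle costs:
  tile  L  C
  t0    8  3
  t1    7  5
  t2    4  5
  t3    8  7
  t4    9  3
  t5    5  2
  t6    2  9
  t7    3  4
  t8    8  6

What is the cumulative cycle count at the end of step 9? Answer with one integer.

end_cycle[9] = 67

k=0 load=t0/8c comp=- wait=8 total=8
k=1 load=t1/7c comp=t0/3c wait=7 total=15
k=2 load=t2/4c comp=t1/5c wait=5 total=20
k=3 load=t3/8c comp=t2/5c wait=8 total=28
k=4 load=t4/9c comp=t3/7c wait=9 total=37
k=5 load=t5/5c comp=t4/3c wait=5 total=42
k=6 load=t6/2c comp=t5/2c wait=2 total=44
k=7 load=t7/3c comp=t6/9c wait=9 total=53
k=8 load=t8/8c comp=t7/4c wait=8 total=61
k=9 load=- comp=t8/6c wait=6 total=67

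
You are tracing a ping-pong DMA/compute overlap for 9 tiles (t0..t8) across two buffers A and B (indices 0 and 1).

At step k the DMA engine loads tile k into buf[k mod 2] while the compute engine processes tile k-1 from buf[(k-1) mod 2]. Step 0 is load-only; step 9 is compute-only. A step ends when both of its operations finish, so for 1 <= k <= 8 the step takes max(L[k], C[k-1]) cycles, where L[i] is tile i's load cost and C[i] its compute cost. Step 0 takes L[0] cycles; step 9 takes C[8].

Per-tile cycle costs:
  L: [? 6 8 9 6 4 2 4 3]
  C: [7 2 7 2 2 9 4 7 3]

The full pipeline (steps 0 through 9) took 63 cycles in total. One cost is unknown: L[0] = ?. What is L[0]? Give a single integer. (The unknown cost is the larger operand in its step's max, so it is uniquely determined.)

L[0] = 6

step 0 → dur = L[0]=? = L[0]  (unknown; binding)
step 1 → dur = max(L[1]=6, C[0]=7) = 7
step 2 → dur = max(L[2]=8, C[1]=2) = 8
step 3 → dur = max(L[3]=9, C[2]=7) = 9
step 4 → dur = max(L[4]=6, C[3]=2) = 6
step 5 → dur = max(L[5]=4, C[4]=2) = 4
step 6 → dur = max(L[6]=2, C[5]=9) = 9
step 7 → dur = max(L[7]=4, C[6]=4) = 4
step 8 → dur = max(L[8]=3, C[7]=7) = 7
step 9 → dur = C[8]=3 = 3
sum of known step durations = 57
dur[0] = total - known = 63 - 57 = 6
L[0] is the binding max in step 0, so L[0] = dur[0] = 6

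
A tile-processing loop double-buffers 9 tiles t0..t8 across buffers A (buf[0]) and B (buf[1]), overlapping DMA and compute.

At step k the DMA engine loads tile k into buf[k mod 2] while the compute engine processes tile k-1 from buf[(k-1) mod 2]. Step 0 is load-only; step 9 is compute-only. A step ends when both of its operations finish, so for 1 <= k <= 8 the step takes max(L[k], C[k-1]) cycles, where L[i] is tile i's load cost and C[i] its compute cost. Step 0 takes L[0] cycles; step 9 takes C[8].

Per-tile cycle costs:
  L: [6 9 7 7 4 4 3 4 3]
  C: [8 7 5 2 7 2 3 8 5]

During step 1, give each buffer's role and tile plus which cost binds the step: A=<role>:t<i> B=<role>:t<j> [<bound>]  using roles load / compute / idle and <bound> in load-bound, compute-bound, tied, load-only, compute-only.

step 1: A=compute:t0 B=load:t1 [load-bound]

k=0 load=t0/6c comp=- wait=6 total=6
k=1 load=t1/9c comp=t0/8c wait=9 total=15
k=2 load=t2/7c comp=t1/7c wait=7 total=22
k=3 load=t3/7c comp=t2/5c wait=7 total=29
k=4 load=t4/4c comp=t3/2c wait=4 total=33
k=5 load=t5/4c comp=t4/7c wait=7 total=40
k=6 load=t6/3c comp=t5/2c wait=3 total=43
k=7 load=t7/4c comp=t6/3c wait=4 total=47
k=8 load=t8/3c comp=t7/8c wait=8 total=55
k=9 load=- comp=t8/5c wait=5 total=60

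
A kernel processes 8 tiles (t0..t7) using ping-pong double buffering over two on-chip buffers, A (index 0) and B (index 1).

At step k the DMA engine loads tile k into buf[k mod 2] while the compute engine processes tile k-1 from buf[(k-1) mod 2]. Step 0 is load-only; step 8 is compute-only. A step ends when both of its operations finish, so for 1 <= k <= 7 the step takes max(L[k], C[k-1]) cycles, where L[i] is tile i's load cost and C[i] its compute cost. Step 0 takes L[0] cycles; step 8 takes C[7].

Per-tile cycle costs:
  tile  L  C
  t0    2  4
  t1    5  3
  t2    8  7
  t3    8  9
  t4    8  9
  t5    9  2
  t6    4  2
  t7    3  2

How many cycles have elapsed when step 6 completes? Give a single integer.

  0. 2=2c; end=2; A:t0 B:-
  1. max(5,4)=5c; end=7; A:t0 B:t1
  2. max(8,3)=8c; end=15; A:t2 B:t1
  3. max(8,7)=8c; end=23; A:t2 B:t3
  4. max(8,9)=9c; end=32; A:t4 B:t3
  5. max(9,9)=9c; end=41; A:t4 B:t5
  6. max(4,2)=4c; end=45; A:t6 B:t5
  7. max(3,2)=3c; end=48; A:t6 B:t7
  8. 2=2c; end=50; A:t6 B:t7

end_cycle[6] = 45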